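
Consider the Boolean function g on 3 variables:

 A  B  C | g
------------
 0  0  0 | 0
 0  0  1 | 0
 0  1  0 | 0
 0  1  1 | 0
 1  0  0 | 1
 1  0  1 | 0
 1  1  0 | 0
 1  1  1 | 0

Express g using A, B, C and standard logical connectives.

g is 1 on exactly one input, (1,0,0), whose minterm is A·¬B·¬C. So g is just that conjunction.

g(A, B, C) = (A ∧ ¬B) ∧ ¬C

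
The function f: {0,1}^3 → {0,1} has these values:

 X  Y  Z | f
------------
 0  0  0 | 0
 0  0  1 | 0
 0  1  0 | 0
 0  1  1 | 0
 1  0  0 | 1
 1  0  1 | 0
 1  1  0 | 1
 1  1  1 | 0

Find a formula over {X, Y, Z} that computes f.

f(X, Y, Z) = ((X ∧ ¬Y) ∧ ¬Z) ∨ ((X ∧ Y) ∧ ¬Z)

Collect the rows where f=1 — (1,0,0), (1,1,0) — and write one minterm per row: X·¬Y·¬Z, X·Y·¬Z. Their union (logical OR) reproduces the table exactly.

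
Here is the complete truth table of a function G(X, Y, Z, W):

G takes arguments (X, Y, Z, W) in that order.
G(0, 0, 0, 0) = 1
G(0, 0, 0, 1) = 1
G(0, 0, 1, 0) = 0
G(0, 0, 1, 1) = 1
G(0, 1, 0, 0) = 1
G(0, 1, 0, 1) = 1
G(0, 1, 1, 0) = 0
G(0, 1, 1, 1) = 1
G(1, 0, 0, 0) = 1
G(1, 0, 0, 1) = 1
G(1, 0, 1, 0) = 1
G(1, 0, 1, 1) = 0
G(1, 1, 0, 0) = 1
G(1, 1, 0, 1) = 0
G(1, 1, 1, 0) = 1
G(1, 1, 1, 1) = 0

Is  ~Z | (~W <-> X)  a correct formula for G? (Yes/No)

Test each input against both G and the formula:
  X=0, Y=0, Z=0, W=0: formula gives 1, G = 1 ✓
  X=0, Y=0, Z=0, W=1: formula gives 1, G = 1 ✓
  X=0, Y=0, Z=1, W=0: formula gives 0, G = 0 ✓
  X=0, Y=0, Z=1, W=1: formula gives 1, G = 1 ✓
  …
  X=1, Y=1, Z=0, W=1: formula gives 1, but G = 0 ✗
A single disagreement suffices: at (1,1,0,1) they differ, so the formula does not compute G.

No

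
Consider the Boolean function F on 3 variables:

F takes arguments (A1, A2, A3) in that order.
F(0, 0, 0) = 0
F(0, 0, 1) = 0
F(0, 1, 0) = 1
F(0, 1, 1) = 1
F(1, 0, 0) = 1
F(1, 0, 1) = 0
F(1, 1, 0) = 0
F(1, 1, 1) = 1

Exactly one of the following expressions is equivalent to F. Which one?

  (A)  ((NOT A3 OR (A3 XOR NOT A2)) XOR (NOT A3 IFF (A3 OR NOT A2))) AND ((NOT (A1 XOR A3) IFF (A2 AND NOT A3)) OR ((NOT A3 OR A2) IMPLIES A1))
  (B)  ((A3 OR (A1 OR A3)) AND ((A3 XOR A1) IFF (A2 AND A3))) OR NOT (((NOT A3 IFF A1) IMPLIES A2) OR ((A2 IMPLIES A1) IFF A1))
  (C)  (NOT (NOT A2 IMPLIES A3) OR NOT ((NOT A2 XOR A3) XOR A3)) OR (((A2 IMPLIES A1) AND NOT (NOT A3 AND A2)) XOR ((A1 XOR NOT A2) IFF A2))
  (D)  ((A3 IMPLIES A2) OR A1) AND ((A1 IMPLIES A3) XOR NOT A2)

D

(A) fails at (1,0,0): the formula yields 0, F is 1.
(B) fails at (0,0,1): the formula yields 1, F is 0.
(C) fails at (0,0,0): the formula yields 1, F is 0.
That leaves (D). Evaluating it on every row reproduces the table of F exactly.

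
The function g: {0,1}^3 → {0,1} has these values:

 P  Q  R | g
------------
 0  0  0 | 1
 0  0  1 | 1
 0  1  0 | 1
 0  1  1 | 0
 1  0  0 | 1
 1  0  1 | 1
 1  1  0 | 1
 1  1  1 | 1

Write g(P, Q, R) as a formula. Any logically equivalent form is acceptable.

g(P, Q, R) = ¬((¬P ∧ Q) ∧ R)

Only row (0,1,1) gives 0. So g is 1 everywhere except there — the complement of the minterm ¬P·Q·R.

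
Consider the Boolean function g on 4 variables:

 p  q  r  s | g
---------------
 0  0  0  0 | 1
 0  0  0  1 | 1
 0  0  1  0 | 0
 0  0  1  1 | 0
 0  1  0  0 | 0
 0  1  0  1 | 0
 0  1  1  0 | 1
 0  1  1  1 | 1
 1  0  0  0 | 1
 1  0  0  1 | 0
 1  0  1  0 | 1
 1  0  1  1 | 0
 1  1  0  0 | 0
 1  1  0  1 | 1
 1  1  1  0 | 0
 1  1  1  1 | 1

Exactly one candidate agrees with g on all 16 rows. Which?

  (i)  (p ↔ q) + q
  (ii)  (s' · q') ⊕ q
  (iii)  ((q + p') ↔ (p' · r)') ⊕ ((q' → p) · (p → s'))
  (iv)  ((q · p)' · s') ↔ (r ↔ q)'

iii

(i) fails at (0,0,1,0): the formula yields 1, g is 0.
(ii) fails at (0,0,0,1): the formula yields 0, g is 1.
(iv) fails at (0,0,0,0): the formula yields 0, g is 1.
Only (iii) survives; checking it on all 16 rows confirms it matches g.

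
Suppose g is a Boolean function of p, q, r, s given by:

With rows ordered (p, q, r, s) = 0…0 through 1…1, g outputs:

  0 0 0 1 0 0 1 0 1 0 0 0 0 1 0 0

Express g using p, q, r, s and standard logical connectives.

The 1-rows are (0,0,1,1), (0,1,1,0), (1,0,0,0), (1,1,0,1). Each contributes one minterm — ¬p·¬q·r·s; ¬p·q·r·¬s; p·¬q·¬r·¬s; p·q·¬r·s — and their disjunction is a sum-of-products form of g.

g(p, q, r, s) = (((((NOT p AND NOT q) AND r) AND s) OR (((NOT p AND q) AND r) AND NOT s)) OR (((p AND NOT q) AND NOT r) AND NOT s)) OR (((p AND q) AND NOT r) AND s)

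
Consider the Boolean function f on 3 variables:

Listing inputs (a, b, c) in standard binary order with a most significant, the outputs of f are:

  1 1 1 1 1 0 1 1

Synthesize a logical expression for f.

f is 0 on exactly one input, (1,0,1), whose minterm is a·¬b·c. So f is the negation of that single conjunction.

f(a, b, c) = ¬((a ∧ ¬b) ∧ c)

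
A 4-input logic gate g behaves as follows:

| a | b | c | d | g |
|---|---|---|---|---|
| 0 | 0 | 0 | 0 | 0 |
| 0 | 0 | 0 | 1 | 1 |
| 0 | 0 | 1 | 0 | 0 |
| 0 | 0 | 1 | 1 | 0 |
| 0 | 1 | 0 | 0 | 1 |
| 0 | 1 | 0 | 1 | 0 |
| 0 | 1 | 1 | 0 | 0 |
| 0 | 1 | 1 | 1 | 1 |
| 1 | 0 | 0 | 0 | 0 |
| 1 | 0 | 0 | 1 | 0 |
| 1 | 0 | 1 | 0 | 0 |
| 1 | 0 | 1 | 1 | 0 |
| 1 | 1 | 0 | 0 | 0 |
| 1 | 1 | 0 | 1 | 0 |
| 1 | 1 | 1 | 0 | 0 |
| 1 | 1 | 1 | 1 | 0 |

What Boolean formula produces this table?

Collect the rows where g=1 — (0,0,0,1), (0,1,0,0), (0,1,1,1) — and write one minterm per row: ¬a·¬b·¬c·d, ¬a·b·¬c·¬d, ¬a·b·c·d. Their union (logical OR) reproduces the table exactly.

g(a, b, c, d) = ((((~a & ~b) & ~c) & d) | (((~a & b) & ~c) & ~d)) | (((~a & b) & c) & d)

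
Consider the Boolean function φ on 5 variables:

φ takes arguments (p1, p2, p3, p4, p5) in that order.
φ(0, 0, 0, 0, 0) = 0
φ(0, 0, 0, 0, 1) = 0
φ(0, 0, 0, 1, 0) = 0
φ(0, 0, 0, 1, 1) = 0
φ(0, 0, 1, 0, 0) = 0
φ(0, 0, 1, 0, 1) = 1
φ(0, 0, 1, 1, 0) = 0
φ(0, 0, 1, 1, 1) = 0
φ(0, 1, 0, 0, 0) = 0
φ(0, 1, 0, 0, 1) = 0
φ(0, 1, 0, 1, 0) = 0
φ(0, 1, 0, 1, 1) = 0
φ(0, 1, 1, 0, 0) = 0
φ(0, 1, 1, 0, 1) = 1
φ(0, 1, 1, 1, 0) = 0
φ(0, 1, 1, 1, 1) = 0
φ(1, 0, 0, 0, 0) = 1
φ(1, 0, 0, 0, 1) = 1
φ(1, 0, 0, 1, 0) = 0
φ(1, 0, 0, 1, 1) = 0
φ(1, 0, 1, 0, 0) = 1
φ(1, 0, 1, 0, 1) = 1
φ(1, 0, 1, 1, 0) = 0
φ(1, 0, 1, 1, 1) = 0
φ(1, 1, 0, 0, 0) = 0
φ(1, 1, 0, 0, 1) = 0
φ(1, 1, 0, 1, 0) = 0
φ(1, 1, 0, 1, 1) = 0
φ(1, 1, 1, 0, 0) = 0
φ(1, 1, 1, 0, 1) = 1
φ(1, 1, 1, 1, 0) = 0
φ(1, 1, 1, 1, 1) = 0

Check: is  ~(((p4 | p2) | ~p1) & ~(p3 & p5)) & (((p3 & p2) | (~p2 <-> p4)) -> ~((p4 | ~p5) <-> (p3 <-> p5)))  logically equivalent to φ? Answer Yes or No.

Test each input against both φ and the formula:
  p1=0, p2=0, p3=0, p4=0, p5=0: formula gives 0, φ = 0 ✓
  p1=0, p2=0, p3=0, p4=0, p5=1: formula gives 0, φ = 0 ✓
  p1=0, p2=0, p3=0, p4=1, p5=0: formula gives 0, φ = 0 ✓
  p1=0, p2=0, p3=0, p4=1, p5=1: formula gives 0, φ = 0 ✓
  … (the remaining 28 rows also agree.)
No disagreement on any input; they are logically equivalent.

Yes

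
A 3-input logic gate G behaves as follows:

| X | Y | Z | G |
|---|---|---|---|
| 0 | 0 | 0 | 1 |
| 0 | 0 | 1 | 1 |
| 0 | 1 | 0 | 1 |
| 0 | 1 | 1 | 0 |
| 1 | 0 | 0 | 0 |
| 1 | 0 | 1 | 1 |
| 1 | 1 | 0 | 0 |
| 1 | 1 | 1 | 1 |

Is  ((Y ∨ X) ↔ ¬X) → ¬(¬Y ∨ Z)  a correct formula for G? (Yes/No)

Evaluate ((Y ∨ X) ↔ ¬X) → ¬(¬Y ∨ Z) on each row and compare to G:
  X=0, Y=0, Z=0: formula gives 1, G = 1 ✓
  X=0, Y=0, Z=1: formula gives 1, G = 1 ✓
  X=0, Y=1, Z=0: formula gives 1, G = 1 ✓
  X=0, Y=1, Z=1: formula gives 0, G = 0 ✓
  X=1, Y=0, Z=0: formula gives 1, but G = 0 ✗
Row (1,0,0) is a counterexample, so the formula is not equivalent to G.

No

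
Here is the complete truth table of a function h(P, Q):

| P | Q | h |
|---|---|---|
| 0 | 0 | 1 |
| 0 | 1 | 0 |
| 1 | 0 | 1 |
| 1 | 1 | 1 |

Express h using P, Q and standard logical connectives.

h(P, Q) = Q -> P

This is Q → P (false only at 0,1).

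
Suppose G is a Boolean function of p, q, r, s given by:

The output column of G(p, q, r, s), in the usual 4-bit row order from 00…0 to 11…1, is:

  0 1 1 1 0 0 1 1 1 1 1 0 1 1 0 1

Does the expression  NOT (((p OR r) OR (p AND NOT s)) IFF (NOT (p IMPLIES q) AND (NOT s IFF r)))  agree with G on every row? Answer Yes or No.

Test each input against both G and the formula:
  p=0, q=0, r=0, s=0: formula gives 0, G = 0 ✓
  p=0, q=0, r=0, s=1: formula gives 0, but G = 1 ✗
A single disagreement suffices: at (0,0,0,1) they differ, so the formula does not compute G.

No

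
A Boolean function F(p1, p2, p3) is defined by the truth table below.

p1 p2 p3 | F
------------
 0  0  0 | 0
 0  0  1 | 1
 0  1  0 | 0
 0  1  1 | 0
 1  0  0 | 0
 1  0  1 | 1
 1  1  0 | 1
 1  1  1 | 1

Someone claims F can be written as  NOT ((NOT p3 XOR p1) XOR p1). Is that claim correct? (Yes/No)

No

Test each input against both F and the formula:
  p1=0, p2=0, p3=0: formula gives 0, F = 0 ✓
  p1=0, p2=0, p3=1: formula gives 1, F = 1 ✓
  p1=0, p2=1, p3=0: formula gives 0, F = 0 ✓
  p1=0, p2=1, p3=1: formula gives 1, but F = 0 ✗
Row (0,1,1) is a counterexample, so the formula is not equivalent to F.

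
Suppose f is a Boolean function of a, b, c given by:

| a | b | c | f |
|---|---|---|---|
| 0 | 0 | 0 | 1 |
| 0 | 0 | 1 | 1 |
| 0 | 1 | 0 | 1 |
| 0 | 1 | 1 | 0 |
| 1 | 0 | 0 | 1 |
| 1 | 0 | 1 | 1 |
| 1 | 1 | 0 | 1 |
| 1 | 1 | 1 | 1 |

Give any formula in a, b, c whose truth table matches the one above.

f is 0 on exactly one input, (0,1,1), whose minterm is ¬a·b·c. So f is the negation of that single conjunction.

f(a, b, c) = not ((not a and b) and c)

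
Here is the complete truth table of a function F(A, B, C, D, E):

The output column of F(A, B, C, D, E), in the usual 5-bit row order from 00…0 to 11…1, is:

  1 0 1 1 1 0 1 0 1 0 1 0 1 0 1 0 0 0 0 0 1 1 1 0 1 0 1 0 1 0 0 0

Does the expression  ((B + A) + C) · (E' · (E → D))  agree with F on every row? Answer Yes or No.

Evaluate ((B + A) + C) · (E' · (E → D)) on each row and compare to F:
  A=0, B=0, C=0, D=0, E=0: formula gives 0, but F = 1 ✗
Since they disagree at (0,0,0,0,0), the expression is not a correct formula for F.

No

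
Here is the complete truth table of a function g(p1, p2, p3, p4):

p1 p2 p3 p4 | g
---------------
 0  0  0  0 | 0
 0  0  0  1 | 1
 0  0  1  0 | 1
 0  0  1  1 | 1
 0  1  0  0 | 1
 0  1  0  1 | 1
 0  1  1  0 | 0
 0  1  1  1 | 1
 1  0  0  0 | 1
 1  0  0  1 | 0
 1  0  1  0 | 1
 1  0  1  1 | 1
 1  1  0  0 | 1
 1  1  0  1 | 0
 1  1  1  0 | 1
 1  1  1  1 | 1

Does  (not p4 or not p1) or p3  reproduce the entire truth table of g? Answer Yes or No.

Test each input against both g and the formula:
  p1=0, p2=0, p3=0, p4=0: formula gives 1, but g = 0 ✗
Row (0,0,0,0) is a counterexample, so the formula is not equivalent to g.

No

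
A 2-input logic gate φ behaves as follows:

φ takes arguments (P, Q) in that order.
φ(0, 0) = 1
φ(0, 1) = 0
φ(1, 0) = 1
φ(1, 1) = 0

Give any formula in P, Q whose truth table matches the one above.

φ(P, Q) = (¬P ∧ ¬Q) ∨ (P ∧ ¬Q)

The 1-rows are (0,0), (1,0). Each contributes one minterm — ¬P·¬Q; P·¬Q — and their disjunction is a sum-of-products form of φ.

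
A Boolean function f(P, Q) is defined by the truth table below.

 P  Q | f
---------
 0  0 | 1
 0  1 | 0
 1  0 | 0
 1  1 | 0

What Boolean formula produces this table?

f(P, Q) = ¬(P ∨ Q)

The output is 1 only when every input is 0 — NOR of all inputs.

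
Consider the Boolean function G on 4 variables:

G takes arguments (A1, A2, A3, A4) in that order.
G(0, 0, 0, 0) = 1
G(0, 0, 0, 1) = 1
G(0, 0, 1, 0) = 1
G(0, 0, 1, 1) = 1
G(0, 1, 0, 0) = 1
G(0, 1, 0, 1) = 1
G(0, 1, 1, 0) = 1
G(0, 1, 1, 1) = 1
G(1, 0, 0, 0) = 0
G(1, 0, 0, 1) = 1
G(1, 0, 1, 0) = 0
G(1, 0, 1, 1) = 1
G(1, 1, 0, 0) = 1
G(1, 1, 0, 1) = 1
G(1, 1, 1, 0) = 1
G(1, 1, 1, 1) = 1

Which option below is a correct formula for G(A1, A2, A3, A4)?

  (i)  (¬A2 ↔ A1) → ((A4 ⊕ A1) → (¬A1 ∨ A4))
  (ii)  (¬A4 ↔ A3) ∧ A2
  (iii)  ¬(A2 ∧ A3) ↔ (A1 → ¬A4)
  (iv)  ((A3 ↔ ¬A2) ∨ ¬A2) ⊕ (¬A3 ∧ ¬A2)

i

(ii): at (0,0,0,0) it gives 0, but G = 1 — eliminated.
(iii): at (0,1,1,0) it gives 0, but G = 1 — eliminated.
(iv): at (0,0,0,0) it gives 0, but G = 1 — eliminated.
Only (i) survives; checking it on all 16 rows confirms it matches G.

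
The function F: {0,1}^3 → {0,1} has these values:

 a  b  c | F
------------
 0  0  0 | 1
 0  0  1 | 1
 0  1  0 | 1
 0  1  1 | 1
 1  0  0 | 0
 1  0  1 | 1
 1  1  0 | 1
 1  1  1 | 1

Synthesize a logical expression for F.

F(a, b, c) = ~((a & ~b) & ~c)

Only row (1,0,0) gives 0. So F is 1 everywhere except there — the complement of the minterm a·¬b·¬c.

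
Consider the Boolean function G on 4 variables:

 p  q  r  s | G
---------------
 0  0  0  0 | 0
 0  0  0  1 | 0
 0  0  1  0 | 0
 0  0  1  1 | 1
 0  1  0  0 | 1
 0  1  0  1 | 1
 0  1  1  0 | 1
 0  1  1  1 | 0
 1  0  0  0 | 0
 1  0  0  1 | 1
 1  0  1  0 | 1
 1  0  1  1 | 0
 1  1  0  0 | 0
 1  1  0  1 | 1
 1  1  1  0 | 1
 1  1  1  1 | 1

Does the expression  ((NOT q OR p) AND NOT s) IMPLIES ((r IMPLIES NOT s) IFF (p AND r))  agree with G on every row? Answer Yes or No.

No

Check the formula against G row by row:
  p=0, q=0, r=0, s=0: formula gives 0, G = 0 ✓
  p=0, q=0, r=0, s=1: formula gives 1, but G = 0 ✗
Row (0,0,0,1) is a counterexample, so the formula is not equivalent to G.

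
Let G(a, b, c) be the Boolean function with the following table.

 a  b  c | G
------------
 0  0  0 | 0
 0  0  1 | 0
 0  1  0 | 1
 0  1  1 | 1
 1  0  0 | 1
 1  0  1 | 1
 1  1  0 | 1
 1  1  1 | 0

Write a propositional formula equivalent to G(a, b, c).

There are just 3 zero rows: (0,0,0), (0,0,1), (1,1,1). Their minterms are ¬a·¬b·¬c, ¬a·¬b·c, a·b·c; the OR of those covers precisely the 0-outputs, and negating it yields G.

G(a, b, c) = not ((((not a and not b) and not c) or ((not a and not b) and c)) or ((a and b) and c))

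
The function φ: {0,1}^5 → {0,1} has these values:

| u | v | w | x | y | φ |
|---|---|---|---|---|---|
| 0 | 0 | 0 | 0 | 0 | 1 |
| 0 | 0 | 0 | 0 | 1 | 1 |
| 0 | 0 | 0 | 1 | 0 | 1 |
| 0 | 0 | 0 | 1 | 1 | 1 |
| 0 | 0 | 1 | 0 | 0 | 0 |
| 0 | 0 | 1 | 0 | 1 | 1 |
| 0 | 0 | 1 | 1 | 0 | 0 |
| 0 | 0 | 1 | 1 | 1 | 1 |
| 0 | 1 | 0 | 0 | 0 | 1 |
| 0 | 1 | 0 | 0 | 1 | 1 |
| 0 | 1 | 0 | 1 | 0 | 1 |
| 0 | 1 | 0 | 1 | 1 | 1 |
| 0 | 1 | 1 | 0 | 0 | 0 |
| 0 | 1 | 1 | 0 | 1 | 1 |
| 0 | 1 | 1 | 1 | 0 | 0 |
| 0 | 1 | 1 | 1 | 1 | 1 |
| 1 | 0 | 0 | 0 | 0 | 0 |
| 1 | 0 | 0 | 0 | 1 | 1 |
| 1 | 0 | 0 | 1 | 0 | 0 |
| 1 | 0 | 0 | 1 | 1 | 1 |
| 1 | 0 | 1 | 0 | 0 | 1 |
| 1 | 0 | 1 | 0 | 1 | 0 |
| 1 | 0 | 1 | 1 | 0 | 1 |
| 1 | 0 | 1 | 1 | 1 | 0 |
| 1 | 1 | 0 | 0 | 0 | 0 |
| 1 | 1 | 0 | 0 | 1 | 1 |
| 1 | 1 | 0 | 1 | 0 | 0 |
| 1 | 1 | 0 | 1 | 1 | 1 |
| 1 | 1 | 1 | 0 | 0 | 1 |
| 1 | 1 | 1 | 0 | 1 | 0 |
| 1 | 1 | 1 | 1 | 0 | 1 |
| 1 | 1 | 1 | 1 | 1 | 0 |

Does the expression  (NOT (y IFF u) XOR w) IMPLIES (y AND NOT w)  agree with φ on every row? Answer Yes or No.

Yes

Test each input against both φ and the formula:
  u=0, v=0, w=0, x=0, y=0: formula gives 1, φ = 1 ✓
  u=0, v=0, w=0, x=0, y=1: formula gives 1, φ = 1 ✓
  u=0, v=0, w=0, x=1, y=0: formula gives 1, φ = 1 ✓
  u=0, v=0, w=0, x=1, y=1: formula gives 1, φ = 1 ✓
  … (the remaining 28 rows also agree.)
All 32 rows match — the expression computes φ exactly.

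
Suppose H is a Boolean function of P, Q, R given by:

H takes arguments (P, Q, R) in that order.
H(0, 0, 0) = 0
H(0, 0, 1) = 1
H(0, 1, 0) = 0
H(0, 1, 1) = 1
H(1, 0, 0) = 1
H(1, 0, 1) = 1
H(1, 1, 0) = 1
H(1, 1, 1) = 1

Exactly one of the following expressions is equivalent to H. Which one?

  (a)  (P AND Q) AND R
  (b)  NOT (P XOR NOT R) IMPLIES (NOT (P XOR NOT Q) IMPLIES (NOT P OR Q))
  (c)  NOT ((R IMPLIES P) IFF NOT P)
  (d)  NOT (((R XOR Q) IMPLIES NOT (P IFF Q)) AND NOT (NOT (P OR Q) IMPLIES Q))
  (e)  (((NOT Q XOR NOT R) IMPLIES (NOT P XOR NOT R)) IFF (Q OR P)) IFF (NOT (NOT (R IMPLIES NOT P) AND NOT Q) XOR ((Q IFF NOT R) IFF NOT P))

c

(a) disagrees with H on (0,0,1) (formula → 0, table → 1); rule it out.
(b) disagrees with H on (0,0,0) (formula → 1, table → 0); rule it out.
(d) disagrees with H on (0,1,0) (formula → 1, table → 0); rule it out.
(e) disagrees with H on (0,1,0) (formula → 1, table → 0); rule it out.
(c) is the remaining candidate, and it agrees with H on all 8 inputs.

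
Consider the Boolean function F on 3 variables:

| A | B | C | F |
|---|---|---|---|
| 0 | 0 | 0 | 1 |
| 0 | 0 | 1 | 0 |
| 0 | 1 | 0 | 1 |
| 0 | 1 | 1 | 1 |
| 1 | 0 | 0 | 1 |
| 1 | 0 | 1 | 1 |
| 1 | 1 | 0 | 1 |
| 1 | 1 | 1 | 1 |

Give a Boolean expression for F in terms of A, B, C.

F(A, B, C) = ¬((¬A ∧ ¬B) ∧ C)

Only row (0,0,1) gives 0. So F is 1 everywhere except there — the complement of the minterm ¬A·¬B·C.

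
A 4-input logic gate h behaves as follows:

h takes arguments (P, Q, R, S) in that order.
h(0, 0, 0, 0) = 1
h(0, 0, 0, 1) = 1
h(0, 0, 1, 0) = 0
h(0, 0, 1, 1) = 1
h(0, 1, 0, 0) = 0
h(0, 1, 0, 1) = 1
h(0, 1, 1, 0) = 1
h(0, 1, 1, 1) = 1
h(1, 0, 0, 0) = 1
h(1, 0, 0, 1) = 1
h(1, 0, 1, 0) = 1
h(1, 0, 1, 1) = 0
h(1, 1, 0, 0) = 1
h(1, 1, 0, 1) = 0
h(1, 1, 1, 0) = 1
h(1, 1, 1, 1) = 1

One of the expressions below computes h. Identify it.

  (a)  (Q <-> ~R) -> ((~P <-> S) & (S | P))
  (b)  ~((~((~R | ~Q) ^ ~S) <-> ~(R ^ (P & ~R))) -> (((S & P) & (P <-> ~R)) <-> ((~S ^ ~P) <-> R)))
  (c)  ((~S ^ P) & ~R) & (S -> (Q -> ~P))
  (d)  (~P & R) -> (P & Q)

(b) disagrees with h on (0,0,0,1) (formula → 0, table → 1); rule it out.
(c) disagrees with h on (0,0,0,1) (formula → 0, table → 1); rule it out.
(d) disagrees with h on (0,0,1,1) (formula → 0, table → 1); rule it out.
Only (a) survives; checking it on all 16 rows confirms it matches h.

a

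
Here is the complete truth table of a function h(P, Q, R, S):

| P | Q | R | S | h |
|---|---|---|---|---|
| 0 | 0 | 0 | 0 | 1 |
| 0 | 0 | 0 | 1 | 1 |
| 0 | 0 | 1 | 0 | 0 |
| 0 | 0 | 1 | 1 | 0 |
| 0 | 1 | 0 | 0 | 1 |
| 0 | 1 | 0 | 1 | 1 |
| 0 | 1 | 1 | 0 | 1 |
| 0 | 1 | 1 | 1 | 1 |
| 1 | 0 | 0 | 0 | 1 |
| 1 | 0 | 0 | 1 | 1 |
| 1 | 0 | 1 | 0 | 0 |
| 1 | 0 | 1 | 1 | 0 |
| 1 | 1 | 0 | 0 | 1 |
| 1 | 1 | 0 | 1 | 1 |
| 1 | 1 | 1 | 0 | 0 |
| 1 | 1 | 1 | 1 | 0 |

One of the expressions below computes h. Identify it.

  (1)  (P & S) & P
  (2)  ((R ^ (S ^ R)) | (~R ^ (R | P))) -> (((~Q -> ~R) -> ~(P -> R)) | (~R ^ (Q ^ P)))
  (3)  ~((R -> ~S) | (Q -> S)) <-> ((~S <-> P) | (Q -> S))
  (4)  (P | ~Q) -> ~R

4

(1) disagrees with h on (0,0,0,0) (formula → 0, table → 1); rule it out.
(2) disagrees with h on (0,0,1,0) (formula → 1, table → 0); rule it out.
(3) disagrees with h on (0,0,0,0) (formula → 0, table → 1); rule it out.
(4) is the remaining candidate, and it agrees with h on all 16 inputs.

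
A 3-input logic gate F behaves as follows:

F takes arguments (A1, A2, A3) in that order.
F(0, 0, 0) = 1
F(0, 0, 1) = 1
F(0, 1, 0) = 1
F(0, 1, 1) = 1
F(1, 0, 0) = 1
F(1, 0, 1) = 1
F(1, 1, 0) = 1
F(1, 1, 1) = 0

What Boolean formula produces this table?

F(A1, A2, A3) = ~((A1 & A2) & A3)

The output is 0 only when every input is 1 — NAND of all inputs.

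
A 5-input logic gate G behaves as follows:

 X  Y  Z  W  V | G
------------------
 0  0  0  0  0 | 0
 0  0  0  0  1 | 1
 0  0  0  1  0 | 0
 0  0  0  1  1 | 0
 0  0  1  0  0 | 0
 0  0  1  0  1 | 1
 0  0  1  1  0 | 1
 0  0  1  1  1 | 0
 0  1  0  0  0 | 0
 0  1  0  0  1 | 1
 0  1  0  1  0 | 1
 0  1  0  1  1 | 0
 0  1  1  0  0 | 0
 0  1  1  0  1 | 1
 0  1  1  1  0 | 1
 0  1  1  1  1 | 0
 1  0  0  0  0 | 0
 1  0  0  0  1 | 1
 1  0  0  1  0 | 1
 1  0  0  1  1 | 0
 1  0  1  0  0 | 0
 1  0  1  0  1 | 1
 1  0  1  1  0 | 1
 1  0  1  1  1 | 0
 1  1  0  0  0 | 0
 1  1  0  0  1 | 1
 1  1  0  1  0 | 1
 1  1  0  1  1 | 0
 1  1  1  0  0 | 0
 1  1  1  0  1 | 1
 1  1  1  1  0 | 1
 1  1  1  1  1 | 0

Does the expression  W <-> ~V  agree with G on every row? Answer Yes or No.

Evaluate W <-> ~V on each row and compare to G:
  X=0, Y=0, Z=0, W=0, V=0: formula gives 0, G = 0 ✓
  X=0, Y=0, Z=0, W=0, V=1: formula gives 1, G = 1 ✓
  X=0, Y=0, Z=0, W=1, V=0: formula gives 1, but G = 0 ✗
Since they disagree at (0,0,0,1,0), the expression is not a correct formula for G.

No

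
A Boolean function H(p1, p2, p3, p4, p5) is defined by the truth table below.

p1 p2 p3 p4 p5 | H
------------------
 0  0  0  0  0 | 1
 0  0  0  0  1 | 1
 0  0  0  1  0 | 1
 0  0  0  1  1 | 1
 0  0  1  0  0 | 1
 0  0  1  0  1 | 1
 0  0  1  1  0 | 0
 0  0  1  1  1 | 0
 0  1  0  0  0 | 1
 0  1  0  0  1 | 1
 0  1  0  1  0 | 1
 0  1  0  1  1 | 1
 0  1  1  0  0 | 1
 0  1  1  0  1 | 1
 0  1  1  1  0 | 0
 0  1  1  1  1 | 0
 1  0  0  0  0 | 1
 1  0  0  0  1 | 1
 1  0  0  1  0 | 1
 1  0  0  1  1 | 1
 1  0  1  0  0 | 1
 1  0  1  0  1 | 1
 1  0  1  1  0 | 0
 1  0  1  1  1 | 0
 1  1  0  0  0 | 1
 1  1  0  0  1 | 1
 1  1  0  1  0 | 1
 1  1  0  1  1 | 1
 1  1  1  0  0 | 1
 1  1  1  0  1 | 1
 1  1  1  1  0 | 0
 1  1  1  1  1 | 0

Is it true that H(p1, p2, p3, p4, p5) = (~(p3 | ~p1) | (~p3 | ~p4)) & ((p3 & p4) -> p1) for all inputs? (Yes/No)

Yes

Evaluate (~(p3 | ~p1) | (~p3 | ~p4)) & ((p3 & p4) -> p1) on each row and compare to H:
  p1=0, p2=0, p3=0, p4=0, p5=0: formula gives 1, H = 1 ✓
  p1=0, p2=0, p3=0, p4=0, p5=1: formula gives 1, H = 1 ✓
  p1=0, p2=0, p3=0, p4=1, p5=0: formula gives 1, H = 1 ✓
  p1=0, p2=0, p3=0, p4=1, p5=1: formula gives 1, H = 1 ✓
  … (the remaining 28 rows also agree.)
No disagreement on any input; they are logically equivalent.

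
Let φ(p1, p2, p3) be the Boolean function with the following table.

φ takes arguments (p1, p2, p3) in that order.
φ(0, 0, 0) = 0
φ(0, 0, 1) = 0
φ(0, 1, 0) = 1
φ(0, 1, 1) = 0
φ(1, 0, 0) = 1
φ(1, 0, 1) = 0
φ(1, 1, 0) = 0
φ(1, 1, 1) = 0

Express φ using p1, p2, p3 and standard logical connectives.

The 1-rows are (0,1,0), (1,0,0). Each contributes one minterm — ¬p1·p2·¬p3; p1·¬p2·¬p3 — and their disjunction is a sum-of-products form of φ.

φ(p1, p2, p3) = ((~p1 & p2) & ~p3) | ((p1 & ~p2) & ~p3)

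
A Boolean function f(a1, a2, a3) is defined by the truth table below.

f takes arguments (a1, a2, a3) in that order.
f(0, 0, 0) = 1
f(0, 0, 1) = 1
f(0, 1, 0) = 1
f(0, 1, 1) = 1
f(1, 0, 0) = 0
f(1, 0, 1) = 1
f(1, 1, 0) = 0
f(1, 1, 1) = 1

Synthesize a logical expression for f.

f(a1, a2, a3) = ~(((a1 & ~a2) & ~a3) | ((a1 & a2) & ~a3))

The 0-rows are (1,0,0), (1,1,0). Take each as a conjunction (a1·¬a2·¬a3, a1·a2·¬a3), form their disjunction, and complement — that gives a formula that is 1 everywhere f is.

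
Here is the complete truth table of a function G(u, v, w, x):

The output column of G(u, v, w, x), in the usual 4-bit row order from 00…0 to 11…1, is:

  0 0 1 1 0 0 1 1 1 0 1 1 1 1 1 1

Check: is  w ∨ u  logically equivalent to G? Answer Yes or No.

No

Check the formula against G row by row:
  u=0, v=0, w=0, x=0: formula gives 0, G = 0 ✓
  u=0, v=0, w=0, x=1: formula gives 0, G = 0 ✓
  u=0, v=0, w=1, x=0: formula gives 1, G = 1 ✓
  u=0, v=0, w=1, x=1: formula gives 1, G = 1 ✓
  …
  u=1, v=0, w=0, x=1: formula gives 1, but G = 0 ✗
A single disagreement suffices: at (1,0,0,1) they differ, so the formula does not compute G.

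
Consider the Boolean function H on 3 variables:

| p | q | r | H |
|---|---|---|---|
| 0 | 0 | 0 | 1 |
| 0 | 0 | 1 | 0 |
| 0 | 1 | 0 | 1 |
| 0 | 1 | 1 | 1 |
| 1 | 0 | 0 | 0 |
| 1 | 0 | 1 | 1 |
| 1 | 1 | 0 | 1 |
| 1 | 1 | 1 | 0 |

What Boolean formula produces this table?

H(p, q, r) = ¬((((¬p ∧ ¬q) ∧ r) ∨ ((p ∧ ¬q) ∧ ¬r)) ∨ ((p ∧ q) ∧ r))

There are just 3 zero rows: (0,0,1), (1,0,0), (1,1,1). Their minterms are ¬p·¬q·r, p·¬q·¬r, p·q·r; the OR of those covers precisely the 0-outputs, and negating it yields H.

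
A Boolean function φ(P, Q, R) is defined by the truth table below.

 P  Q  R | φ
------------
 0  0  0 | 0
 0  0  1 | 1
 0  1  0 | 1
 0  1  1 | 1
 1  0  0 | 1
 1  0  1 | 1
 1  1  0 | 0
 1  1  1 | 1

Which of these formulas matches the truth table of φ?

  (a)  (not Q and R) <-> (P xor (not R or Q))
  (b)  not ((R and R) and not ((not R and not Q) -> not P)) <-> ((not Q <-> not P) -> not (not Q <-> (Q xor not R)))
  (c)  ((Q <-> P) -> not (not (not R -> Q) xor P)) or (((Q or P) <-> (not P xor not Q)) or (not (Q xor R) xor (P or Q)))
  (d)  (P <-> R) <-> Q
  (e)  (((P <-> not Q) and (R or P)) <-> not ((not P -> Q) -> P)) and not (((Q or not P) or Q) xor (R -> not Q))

(a) fails at (0,0,1): the formula yields 0, φ is 1.
(c) fails at (0,0,0): the formula yields 1, φ is 0.
(d) fails at (0,1,1): the formula yields 0, φ is 1.
(e) fails at (0,0,0): the formula yields 1, φ is 0.
That leaves (b). Evaluating it on every row reproduces the table of φ exactly.

b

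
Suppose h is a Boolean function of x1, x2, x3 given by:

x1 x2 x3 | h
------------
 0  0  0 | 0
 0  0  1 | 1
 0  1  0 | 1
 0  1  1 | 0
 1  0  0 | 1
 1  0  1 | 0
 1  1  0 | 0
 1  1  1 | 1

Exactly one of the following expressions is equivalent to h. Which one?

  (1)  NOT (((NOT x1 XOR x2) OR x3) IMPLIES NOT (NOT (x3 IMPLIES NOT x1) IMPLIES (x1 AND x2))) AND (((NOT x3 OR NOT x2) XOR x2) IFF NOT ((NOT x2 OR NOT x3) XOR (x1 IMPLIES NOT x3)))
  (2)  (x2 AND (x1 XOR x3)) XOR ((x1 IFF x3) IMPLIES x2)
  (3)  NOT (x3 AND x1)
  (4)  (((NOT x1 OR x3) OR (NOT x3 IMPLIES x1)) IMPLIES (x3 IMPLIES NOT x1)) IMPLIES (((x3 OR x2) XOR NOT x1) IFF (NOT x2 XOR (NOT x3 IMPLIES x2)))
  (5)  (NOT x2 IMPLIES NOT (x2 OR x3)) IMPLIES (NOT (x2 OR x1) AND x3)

(1) fails at (0,0,0): the formula yields 1, h is 0.
(3) fails at (0,0,0): the formula yields 1, h is 0.
(4) fails at (0,0,0): the formula yields 1, h is 0.
(5) fails at (0,1,0): the formula yields 0, h is 1.
(2) is the remaining candidate, and it agrees with h on all 8 inputs.

2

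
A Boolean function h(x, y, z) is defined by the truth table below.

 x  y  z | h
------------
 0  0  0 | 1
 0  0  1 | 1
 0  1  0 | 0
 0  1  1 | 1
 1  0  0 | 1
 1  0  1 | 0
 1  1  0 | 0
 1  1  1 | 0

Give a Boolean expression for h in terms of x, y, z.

h(x, y, z) = ((((¬x ∧ ¬y) ∧ ¬z) ∨ ((¬x ∧ ¬y) ∧ z)) ∨ ((¬x ∧ y) ∧ z)) ∨ ((x ∧ ¬y) ∧ ¬z)

The 1-rows are (0,0,0), (0,0,1), (0,1,1), (1,0,0). Each contributes one minterm — ¬x·¬y·¬z; ¬x·¬y·z; ¬x·y·z; x·¬y·¬z — and their disjunction is a sum-of-products form of h.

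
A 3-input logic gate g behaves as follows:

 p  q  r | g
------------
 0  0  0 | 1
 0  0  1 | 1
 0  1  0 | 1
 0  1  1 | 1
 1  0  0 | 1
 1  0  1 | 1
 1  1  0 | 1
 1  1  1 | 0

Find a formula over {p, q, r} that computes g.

The output is 0 only when every input is 1 — NAND of all inputs.

g(p, q, r) = ~((p & q) & r)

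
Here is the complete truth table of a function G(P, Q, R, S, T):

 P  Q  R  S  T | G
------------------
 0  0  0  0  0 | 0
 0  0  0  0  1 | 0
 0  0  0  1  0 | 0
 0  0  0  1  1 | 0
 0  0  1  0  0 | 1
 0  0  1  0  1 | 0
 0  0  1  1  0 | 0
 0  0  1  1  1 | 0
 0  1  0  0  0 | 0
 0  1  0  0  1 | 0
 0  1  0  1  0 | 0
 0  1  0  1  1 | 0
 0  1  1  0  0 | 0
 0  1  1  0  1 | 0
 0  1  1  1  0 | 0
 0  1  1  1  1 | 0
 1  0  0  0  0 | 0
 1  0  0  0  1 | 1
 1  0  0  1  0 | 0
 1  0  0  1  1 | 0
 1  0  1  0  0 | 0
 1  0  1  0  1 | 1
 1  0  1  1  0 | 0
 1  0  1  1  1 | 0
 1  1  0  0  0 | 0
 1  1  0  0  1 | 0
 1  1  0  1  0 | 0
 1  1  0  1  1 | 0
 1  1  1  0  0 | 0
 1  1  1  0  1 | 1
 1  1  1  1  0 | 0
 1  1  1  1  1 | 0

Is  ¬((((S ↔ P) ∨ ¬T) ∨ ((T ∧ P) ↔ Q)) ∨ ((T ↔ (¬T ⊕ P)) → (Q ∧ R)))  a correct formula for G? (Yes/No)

Check the formula against G row by row:
  P=0, Q=0, R=0, S=0, T=0: formula gives 0, G = 0 ✓
  P=0, Q=0, R=0, S=0, T=1: formula gives 0, G = 0 ✓
  P=0, Q=0, R=0, S=1, T=0: formula gives 0, G = 0 ✓
  P=0, Q=0, R=0, S=1, T=1: formula gives 0, G = 0 ✓
  P=0, Q=0, R=1, S=0, T=0: formula gives 0, but G = 1 ✗
Since they disagree at (0,0,1,0,0), the expression is not a correct formula for G.

No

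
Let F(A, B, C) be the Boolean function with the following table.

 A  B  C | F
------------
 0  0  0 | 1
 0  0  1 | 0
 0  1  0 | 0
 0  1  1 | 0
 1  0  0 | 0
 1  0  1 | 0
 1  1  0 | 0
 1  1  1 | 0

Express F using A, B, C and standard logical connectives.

The output is 1 only when every input is 0 — NOR of all inputs.

F(A, B, C) = ¬((A ∨ B) ∨ C)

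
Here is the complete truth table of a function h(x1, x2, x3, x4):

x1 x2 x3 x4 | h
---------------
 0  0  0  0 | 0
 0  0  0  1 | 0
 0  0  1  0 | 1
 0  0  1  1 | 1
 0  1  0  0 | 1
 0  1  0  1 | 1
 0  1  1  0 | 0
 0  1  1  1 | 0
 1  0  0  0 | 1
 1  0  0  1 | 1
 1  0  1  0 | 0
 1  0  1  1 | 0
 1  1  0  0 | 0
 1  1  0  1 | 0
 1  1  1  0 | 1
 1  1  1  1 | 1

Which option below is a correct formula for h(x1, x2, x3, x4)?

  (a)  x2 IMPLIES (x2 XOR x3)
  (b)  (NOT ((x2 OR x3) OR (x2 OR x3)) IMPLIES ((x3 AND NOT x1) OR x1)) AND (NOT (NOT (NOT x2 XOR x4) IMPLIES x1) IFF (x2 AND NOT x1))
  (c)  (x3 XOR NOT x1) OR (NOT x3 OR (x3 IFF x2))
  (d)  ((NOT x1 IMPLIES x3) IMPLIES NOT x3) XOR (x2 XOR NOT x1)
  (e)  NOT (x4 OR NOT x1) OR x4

d

(a) fails at (0,0,0,0): the formula yields 1, h is 0.
(b) fails at (0,0,1,1): the formula yields 0, h is 1.
(c) fails at (0,0,0,0): the formula yields 1, h is 0.
(e) fails at (0,0,0,1): the formula yields 1, h is 0.
(d) is the remaining candidate, and it agrees with h on all 16 inputs.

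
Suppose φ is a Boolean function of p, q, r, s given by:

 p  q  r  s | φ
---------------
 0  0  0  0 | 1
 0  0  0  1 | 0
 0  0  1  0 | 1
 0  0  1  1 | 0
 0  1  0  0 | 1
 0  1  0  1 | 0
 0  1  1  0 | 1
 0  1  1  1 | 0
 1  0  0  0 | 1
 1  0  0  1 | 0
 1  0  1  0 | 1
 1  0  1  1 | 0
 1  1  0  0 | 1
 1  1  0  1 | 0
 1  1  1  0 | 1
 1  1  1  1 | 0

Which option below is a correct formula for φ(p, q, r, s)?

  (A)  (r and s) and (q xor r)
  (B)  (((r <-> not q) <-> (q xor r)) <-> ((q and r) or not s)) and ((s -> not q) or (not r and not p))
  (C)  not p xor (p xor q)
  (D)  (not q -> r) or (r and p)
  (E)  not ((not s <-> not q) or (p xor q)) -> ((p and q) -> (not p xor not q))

(A): at (0,0,0,0) it gives 0, but φ = 1 — eliminated.
(C): at (0,0,0,1) it gives 1, but φ = 0 — eliminated.
(D): at (0,0,0,0) it gives 0, but φ = 1 — eliminated.
(E): at (0,0,0,1) it gives 1, but φ = 0 — eliminated.
(B) is the remaining candidate, and it agrees with φ on all 16 inputs.

B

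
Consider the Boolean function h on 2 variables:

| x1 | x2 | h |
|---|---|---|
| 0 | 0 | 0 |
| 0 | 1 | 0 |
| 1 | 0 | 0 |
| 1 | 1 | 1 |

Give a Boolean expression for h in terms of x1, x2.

The output is 1 only when every input is 1 — the AND of all inputs.

h(x1, x2) = x1 ∧ x2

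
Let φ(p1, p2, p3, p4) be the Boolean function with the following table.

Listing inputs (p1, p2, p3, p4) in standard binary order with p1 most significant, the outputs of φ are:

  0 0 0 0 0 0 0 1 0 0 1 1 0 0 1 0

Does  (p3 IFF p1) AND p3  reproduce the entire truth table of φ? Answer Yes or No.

Check the formula against φ row by row:
  p1=0, p2=0, p3=0, p4=0: formula gives 0, φ = 0 ✓
  p1=0, p2=0, p3=0, p4=1: formula gives 0, φ = 0 ✓
  p1=0, p2=0, p3=1, p4=0: formula gives 0, φ = 0 ✓
  p1=0, p2=0, p3=1, p4=1: formula gives 0, φ = 0 ✓
  …
  p1=0, p2=1, p3=1, p4=1: formula gives 0, but φ = 1 ✗
A single disagreement suffices: at (0,1,1,1) they differ, so the formula does not compute φ.

No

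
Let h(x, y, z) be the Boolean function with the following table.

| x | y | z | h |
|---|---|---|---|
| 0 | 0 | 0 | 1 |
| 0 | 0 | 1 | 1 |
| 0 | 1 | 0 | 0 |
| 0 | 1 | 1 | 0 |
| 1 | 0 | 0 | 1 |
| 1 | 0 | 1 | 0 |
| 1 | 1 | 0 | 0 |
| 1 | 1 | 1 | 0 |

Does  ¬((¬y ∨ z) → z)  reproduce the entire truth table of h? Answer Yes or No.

Test each input against both h and the formula:
  x=0, y=0, z=0: formula gives 1, h = 1 ✓
  x=0, y=0, z=1: formula gives 0, but h = 1 ✗
A single disagreement suffices: at (0,0,1) they differ, so the formula does not compute h.

No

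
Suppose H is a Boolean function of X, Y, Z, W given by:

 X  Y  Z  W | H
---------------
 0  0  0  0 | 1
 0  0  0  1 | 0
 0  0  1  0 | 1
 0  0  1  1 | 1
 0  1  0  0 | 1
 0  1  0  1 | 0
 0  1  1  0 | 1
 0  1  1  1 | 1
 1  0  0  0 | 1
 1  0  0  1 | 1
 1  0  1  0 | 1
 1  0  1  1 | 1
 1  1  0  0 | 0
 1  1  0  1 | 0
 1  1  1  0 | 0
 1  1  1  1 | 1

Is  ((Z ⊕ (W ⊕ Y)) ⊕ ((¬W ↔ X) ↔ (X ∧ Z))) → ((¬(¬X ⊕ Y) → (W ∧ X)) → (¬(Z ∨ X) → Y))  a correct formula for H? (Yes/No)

Evaluate ((Z ⊕ (W ⊕ Y)) ⊕ ((¬W ↔ X) ↔ (X ∧ Z))) → ((¬(¬X ⊕ Y) → (W ∧ X)) → (¬(Z ∨ X) → Y)) on each row and compare to H:
  X=0, Y=0, Z=0, W=0: formula gives 0, but H = 1 ✗
Since they disagree at (0,0,0,0), the expression is not a correct formula for H.

No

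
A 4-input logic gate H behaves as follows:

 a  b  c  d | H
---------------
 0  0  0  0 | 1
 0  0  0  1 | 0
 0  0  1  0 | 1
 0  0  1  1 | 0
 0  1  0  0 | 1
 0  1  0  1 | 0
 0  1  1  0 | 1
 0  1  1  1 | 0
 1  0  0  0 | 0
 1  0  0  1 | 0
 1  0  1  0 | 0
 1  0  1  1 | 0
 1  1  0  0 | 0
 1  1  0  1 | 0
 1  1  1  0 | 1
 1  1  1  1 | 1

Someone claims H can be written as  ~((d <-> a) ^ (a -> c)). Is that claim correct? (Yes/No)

Test each input against both H and the formula:
  a=0, b=0, c=0, d=0: formula gives 1, H = 1 ✓
  a=0, b=0, c=0, d=1: formula gives 0, H = 0 ✓
  a=0, b=0, c=1, d=0: formula gives 1, H = 1 ✓
  a=0, b=0, c=1, d=1: formula gives 0, H = 0 ✓
  …
  a=1, b=0, c=0, d=0: formula gives 1, but H = 0 ✗
Since they disagree at (1,0,0,0), the expression is not a correct formula for H.

No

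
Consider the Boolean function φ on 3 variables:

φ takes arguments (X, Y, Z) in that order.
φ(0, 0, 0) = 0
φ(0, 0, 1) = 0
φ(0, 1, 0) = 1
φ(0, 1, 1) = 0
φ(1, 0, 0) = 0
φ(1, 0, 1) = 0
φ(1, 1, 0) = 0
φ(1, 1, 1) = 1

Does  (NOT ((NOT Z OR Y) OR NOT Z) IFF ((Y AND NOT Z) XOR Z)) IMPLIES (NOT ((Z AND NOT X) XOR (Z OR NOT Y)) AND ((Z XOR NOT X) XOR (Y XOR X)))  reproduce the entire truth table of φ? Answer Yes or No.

Test each input against both φ and the formula:
  X=0, Y=0, Z=0: formula gives 0, φ = 0 ✓
  X=0, Y=0, Z=1: formula gives 0, φ = 0 ✓
  X=0, Y=1, Z=0: formula gives 1, φ = 1 ✓
  X=0, Y=1, Z=1: formula gives 1, but φ = 0 ✗
Row (0,1,1) is a counterexample, so the formula is not equivalent to φ.

No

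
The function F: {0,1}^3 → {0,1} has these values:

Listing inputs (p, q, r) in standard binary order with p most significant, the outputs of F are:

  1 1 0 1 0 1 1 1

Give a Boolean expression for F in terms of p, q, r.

F(p, q, r) = ~(((~p & q) & ~r) | ((p & ~q) & ~r))

There are just 2 zero rows: (0,1,0), (1,0,0). Their minterms are ¬p·q·¬r, p·¬q·¬r; the OR of those covers precisely the 0-outputs, and negating it yields F.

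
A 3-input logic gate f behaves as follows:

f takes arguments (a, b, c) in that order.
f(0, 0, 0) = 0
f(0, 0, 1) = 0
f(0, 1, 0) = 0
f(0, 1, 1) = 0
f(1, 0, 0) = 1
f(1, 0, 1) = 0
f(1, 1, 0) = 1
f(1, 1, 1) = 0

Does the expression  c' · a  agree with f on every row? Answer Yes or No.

Check the formula against f row by row:
  a=0, b=0, c=0: formula gives 0, f = 0 ✓
  a=0, b=0, c=1: formula gives 0, f = 0 ✓
  a=0, b=1, c=0: formula gives 0, f = 0 ✓
  a=0, b=1, c=1: formula gives 0, f = 0 ✓
  a=1, b=0, c=0: formula gives 1, f = 1 ✓
  …and likewise for the remaining 3 rows.
No disagreement on any input; they are logically equivalent.

Yes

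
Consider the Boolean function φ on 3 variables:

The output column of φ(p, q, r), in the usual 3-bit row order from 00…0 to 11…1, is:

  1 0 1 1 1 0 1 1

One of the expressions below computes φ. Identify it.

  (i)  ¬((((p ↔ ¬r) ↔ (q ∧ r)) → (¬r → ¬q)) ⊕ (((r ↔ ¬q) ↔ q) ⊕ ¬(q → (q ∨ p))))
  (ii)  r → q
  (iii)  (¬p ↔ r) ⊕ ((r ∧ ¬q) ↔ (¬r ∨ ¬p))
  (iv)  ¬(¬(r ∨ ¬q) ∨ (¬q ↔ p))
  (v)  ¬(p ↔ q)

ii

(i): at (0,1,0) it gives 0, but φ = 1 — eliminated.
(iii): at (0,0,0) it gives 0, but φ = 1 — eliminated.
(iv): at (0,0,1) it gives 1, but φ = 0 — eliminated.
(v): at (0,0,0) it gives 0, but φ = 1 — eliminated.
Only (ii) survives; checking it on all 8 rows confirms it matches φ.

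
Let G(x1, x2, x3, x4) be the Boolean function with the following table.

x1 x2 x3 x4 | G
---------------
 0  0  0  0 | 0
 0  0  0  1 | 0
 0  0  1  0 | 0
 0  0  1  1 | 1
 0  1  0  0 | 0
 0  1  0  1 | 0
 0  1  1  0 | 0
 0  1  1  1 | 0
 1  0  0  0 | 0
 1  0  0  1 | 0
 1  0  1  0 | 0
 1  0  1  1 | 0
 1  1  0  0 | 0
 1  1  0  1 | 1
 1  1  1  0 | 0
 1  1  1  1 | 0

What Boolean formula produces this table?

The 1-rows are (0,0,1,1), (1,1,0,1). Each contributes one minterm — ¬x1·¬x2·x3·x4; x1·x2·¬x3·x4 — and their disjunction is a sum-of-products form of G.

G(x1, x2, x3, x4) = (((¬x1 ∧ ¬x2) ∧ x3) ∧ x4) ∨ (((x1 ∧ x2) ∧ ¬x3) ∧ x4)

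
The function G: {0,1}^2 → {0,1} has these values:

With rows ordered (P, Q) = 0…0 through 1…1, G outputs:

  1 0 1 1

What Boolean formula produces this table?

G(P, Q) = ~(~P & Q)

G is 0 on exactly one input, (0,1), whose minterm is ¬P·Q. So G is the negation of that single conjunction.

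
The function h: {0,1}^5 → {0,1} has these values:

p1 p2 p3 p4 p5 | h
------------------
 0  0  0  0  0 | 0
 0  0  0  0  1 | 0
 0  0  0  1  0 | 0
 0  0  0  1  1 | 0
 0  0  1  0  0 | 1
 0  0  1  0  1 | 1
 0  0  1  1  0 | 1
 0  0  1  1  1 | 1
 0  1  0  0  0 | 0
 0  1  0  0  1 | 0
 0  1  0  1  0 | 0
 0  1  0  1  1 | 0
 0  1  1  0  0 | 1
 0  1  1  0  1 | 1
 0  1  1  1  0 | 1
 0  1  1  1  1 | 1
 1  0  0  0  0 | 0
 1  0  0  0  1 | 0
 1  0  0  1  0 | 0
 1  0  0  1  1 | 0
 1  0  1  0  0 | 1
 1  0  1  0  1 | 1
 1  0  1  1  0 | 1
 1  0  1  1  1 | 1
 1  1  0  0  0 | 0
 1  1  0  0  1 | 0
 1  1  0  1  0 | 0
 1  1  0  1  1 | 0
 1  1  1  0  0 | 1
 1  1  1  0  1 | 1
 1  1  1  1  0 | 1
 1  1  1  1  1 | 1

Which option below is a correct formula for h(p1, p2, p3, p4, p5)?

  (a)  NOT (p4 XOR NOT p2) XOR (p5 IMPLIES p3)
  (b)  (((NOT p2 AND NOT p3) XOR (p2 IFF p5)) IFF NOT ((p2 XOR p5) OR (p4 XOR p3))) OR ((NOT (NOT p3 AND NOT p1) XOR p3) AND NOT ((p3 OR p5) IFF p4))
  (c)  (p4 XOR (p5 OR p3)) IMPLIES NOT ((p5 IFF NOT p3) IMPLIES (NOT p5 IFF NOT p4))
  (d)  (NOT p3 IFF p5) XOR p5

(a) fails at (0,0,0,0,0): the formula yields 1, h is 0.
(b) fails at (0,0,0,1,0): the formula yields 1, h is 0.
(c) fails at (0,0,0,0,0): the formula yields 1, h is 0.
That leaves (d). Evaluating it on every row reproduces the table of h exactly.

d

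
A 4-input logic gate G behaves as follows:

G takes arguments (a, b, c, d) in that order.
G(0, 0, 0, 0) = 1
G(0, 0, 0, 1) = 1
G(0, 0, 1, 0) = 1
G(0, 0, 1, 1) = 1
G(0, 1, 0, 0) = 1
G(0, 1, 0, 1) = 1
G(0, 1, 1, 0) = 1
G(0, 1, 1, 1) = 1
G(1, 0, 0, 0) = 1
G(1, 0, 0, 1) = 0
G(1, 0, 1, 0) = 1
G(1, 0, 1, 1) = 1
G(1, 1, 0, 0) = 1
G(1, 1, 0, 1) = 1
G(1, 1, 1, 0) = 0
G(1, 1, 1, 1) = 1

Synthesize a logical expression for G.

G(a, b, c, d) = not ((((a and not b) and not c) and d) or (((a and b) and c) and not d))

The 0-rows are (1,0,0,1), (1,1,1,0). Take each as a conjunction (a·¬b·¬c·d, a·b·c·¬d), form their disjunction, and complement — that gives a formula that is 1 everywhere G is.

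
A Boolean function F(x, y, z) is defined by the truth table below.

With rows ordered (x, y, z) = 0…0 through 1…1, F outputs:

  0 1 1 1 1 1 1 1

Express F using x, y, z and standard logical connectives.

F(x, y, z) = (x ∨ y) ∨ z

The output is 1 whenever at least one input is 1 — the OR of all inputs.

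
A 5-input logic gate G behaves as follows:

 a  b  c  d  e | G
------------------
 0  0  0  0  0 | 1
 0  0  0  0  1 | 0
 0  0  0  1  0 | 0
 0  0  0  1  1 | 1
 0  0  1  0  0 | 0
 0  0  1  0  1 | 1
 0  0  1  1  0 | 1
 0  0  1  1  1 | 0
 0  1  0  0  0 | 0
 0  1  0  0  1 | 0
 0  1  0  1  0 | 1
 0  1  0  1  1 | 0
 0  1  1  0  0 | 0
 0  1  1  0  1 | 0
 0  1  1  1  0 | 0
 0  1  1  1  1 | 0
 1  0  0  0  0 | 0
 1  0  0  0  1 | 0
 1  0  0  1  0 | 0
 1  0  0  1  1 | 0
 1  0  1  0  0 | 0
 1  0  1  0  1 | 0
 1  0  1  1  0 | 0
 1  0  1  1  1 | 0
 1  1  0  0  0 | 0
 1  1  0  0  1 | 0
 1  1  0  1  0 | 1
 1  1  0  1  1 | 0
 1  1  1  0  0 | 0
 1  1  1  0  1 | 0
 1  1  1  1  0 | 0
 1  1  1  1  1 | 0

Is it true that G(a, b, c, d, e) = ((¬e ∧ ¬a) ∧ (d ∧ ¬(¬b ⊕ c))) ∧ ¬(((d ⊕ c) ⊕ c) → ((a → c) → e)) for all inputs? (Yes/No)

No

Check the formula against G row by row:
  a=0, b=0, c=0, d=0, e=0: formula gives 0, but G = 1 ✗
A single disagreement suffices: at (0,0,0,0,0) they differ, so the formula does not compute G.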